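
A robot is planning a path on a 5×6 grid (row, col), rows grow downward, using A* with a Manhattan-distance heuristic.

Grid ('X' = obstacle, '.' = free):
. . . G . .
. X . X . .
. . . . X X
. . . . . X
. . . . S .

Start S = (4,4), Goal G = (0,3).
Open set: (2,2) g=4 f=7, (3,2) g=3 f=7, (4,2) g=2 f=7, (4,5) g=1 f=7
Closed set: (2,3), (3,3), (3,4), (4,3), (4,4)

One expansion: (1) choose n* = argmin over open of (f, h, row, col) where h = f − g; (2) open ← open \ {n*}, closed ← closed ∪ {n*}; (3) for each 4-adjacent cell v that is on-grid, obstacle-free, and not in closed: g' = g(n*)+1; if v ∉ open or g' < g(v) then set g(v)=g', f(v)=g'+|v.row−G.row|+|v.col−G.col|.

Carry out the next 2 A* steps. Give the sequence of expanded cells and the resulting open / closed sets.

step 1: expand (2,2) (f=7, h=3) → closed; open now [(1,2) g=5 f=7, (2,1) g=5 f=9, (3,2) g=3 f=7, (4,2) g=2 f=7, (4,5) g=1 f=7]
step 2: expand (1,2) (f=7, h=2) → closed; open now [(0,2) g=6 f=7, (2,1) g=5 f=9, (3,2) g=3 f=7, (4,2) g=2 f=7, (4,5) g=1 f=7]

order=[(2,2) → (1,2)]; open=[(0,2) g=6 f=7, (2,1) g=5 f=9, (3,2) g=3 f=7, (4,2) g=2 f=7, (4,5) g=1 f=7]; closed=[(1,2), (2,2), (2,3), (3,3), (3,4), (4,3), (4,4)]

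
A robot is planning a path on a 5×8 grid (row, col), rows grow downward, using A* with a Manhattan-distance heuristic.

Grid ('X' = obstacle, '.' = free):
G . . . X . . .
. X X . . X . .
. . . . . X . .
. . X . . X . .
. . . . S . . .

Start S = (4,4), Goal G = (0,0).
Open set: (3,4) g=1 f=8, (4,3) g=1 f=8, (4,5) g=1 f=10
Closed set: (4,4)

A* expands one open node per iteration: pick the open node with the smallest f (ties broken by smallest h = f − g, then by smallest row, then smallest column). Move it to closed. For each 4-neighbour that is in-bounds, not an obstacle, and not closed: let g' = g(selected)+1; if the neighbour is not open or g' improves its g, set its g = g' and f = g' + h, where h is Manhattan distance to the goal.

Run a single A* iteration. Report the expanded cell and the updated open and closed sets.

expanded=(3,4); open=[(2,4) g=2 f=8, (3,3) g=2 f=8, (4,3) g=1 f=8, (4,5) g=1 f=10]; closed=[(3,4), (4,4)]

step 1: expand (3,4) (f=8, h=7) → closed; open now [(2,4) g=2 f=8, (3,3) g=2 f=8, (4,3) g=1 f=8, (4,5) g=1 f=10]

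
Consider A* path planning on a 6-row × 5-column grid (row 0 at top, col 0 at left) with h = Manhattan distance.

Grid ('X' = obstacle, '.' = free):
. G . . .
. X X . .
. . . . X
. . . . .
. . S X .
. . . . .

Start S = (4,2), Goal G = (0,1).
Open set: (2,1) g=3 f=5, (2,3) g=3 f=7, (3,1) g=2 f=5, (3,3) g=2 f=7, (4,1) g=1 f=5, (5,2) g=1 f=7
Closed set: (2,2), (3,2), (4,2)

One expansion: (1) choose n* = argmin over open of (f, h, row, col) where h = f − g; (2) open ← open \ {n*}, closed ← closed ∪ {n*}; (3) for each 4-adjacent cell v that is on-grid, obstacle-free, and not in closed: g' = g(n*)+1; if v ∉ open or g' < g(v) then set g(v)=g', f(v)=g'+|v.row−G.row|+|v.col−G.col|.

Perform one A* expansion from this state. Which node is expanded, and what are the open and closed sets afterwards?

expanded=(2,1); open=[(2,0) g=4 f=7, (2,3) g=3 f=7, (3,1) g=2 f=5, (3,3) g=2 f=7, (4,1) g=1 f=5, (5,2) g=1 f=7]; closed=[(2,1), (2,2), (3,2), (4,2)]

step 1: expand (2,1) (f=5, h=2) → closed; open now [(2,0) g=4 f=7, (2,3) g=3 f=7, (3,1) g=2 f=5, (3,3) g=2 f=7, (4,1) g=1 f=5, (5,2) g=1 f=7]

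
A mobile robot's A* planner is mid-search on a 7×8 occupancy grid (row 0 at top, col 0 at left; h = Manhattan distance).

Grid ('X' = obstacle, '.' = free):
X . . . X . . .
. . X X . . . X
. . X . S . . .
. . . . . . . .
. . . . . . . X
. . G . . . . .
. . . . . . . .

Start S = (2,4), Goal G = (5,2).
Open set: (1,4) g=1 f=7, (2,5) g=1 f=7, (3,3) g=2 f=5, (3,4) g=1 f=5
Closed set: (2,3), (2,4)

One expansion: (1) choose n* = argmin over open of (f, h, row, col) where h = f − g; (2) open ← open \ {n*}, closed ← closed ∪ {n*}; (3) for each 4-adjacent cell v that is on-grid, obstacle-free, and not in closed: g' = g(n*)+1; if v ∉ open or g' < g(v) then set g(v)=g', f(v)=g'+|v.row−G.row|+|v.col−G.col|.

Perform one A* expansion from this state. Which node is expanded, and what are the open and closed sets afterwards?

expanded=(3,3); open=[(1,4) g=1 f=7, (2,5) g=1 f=7, (3,2) g=3 f=5, (3,4) g=1 f=5, (4,3) g=3 f=5]; closed=[(2,3), (2,4), (3,3)]

step 1: expand (3,3) (f=5, h=3) → closed; open now [(1,4) g=1 f=7, (2,5) g=1 f=7, (3,2) g=3 f=5, (3,4) g=1 f=5, (4,3) g=3 f=5]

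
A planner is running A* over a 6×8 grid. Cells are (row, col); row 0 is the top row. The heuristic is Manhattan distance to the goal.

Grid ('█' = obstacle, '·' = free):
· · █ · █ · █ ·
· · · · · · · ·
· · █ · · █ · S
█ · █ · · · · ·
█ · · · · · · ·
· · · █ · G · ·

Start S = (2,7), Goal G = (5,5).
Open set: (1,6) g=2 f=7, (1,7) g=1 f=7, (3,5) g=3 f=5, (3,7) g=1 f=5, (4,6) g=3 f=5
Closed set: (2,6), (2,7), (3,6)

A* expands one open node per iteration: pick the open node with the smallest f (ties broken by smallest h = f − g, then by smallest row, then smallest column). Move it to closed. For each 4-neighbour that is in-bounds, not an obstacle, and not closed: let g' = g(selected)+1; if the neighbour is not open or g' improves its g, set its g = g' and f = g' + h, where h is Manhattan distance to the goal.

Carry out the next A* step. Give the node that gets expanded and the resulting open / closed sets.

step 1: expand (3,5) (f=5, h=2) → closed; open now [(1,6) g=2 f=7, (1,7) g=1 f=7, (3,4) g=4 f=7, (3,7) g=1 f=5, (4,5) g=4 f=5, (4,6) g=3 f=5]

expanded=(3,5); open=[(1,6) g=2 f=7, (1,7) g=1 f=7, (3,4) g=4 f=7, (3,7) g=1 f=5, (4,5) g=4 f=5, (4,6) g=3 f=5]; closed=[(2,6), (2,7), (3,5), (3,6)]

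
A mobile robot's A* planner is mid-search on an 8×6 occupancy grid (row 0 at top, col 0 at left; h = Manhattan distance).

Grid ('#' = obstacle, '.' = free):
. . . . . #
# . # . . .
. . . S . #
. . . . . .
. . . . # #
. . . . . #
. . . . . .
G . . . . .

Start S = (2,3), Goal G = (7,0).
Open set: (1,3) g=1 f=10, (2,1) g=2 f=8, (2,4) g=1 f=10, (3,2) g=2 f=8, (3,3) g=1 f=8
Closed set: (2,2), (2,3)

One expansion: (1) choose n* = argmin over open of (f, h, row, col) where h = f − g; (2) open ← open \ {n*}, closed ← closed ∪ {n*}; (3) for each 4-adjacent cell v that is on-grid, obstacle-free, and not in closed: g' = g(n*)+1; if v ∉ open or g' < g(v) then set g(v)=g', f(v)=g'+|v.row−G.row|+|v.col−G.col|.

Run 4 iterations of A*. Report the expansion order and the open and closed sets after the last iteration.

step 1: expand (2,1) (f=8, h=6) → closed; open now [(1,1) g=3 f=10, (1,3) g=1 f=10, (2,0) g=3 f=8, (2,4) g=1 f=10, (3,1) g=3 f=8, (3,2) g=2 f=8, (3,3) g=1 f=8]
step 2: expand (2,0) (f=8, h=5) → closed; open now [(1,1) g=3 f=10, (1,3) g=1 f=10, (2,4) g=1 f=10, (3,0) g=4 f=8, (3,1) g=3 f=8, (3,2) g=2 f=8, (3,3) g=1 f=8]
step 3: expand (3,0) (f=8, h=4) → closed; open now [(1,1) g=3 f=10, (1,3) g=1 f=10, (2,4) g=1 f=10, (3,1) g=3 f=8, (3,2) g=2 f=8, (3,3) g=1 f=8, (4,0) g=5 f=8]
step 4: expand (4,0) (f=8, h=3) → closed; open now [(1,1) g=3 f=10, (1,3) g=1 f=10, (2,4) g=1 f=10, (3,1) g=3 f=8, (3,2) g=2 f=8, (3,3) g=1 f=8, (4,1) g=6 f=10, (5,0) g=6 f=8]

order=[(2,1) → (2,0) → (3,0) → (4,0)]; open=[(1,1) g=3 f=10, (1,3) g=1 f=10, (2,4) g=1 f=10, (3,1) g=3 f=8, (3,2) g=2 f=8, (3,3) g=1 f=8, (4,1) g=6 f=10, (5,0) g=6 f=8]; closed=[(2,0), (2,1), (2,2), (2,3), (3,0), (4,0)]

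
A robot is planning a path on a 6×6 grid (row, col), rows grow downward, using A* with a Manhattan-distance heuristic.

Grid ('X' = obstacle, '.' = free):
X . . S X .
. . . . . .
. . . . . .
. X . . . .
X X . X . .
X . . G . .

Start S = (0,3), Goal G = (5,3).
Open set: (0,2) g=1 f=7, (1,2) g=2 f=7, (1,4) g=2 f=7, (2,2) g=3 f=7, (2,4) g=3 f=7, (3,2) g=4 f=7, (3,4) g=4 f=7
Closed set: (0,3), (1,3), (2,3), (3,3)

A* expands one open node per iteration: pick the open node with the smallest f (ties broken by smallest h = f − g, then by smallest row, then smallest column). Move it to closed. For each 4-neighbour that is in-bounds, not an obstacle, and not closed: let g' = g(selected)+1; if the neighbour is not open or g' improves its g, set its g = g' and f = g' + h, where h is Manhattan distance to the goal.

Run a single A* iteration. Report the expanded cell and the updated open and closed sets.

step 1: expand (3,2) (f=7, h=3) → closed; open now [(0,2) g=1 f=7, (1,2) g=2 f=7, (1,4) g=2 f=7, (2,2) g=3 f=7, (2,4) g=3 f=7, (3,4) g=4 f=7, (4,2) g=5 f=7]

expanded=(3,2); open=[(0,2) g=1 f=7, (1,2) g=2 f=7, (1,4) g=2 f=7, (2,2) g=3 f=7, (2,4) g=3 f=7, (3,4) g=4 f=7, (4,2) g=5 f=7]; closed=[(0,3), (1,3), (2,3), (3,2), (3,3)]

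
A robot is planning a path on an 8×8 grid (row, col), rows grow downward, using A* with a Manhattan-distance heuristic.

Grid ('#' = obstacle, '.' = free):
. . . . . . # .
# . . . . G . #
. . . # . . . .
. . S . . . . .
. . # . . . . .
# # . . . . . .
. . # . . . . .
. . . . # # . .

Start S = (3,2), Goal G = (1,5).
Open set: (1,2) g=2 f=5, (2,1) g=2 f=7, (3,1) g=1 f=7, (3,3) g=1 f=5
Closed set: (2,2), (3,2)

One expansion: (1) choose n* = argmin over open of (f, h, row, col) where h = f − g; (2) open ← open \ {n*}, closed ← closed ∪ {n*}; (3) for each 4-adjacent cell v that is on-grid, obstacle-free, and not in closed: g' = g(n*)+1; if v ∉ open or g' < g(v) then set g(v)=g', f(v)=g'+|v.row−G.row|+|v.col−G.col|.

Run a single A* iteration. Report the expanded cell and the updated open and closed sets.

step 1: expand (1,2) (f=5, h=3) → closed; open now [(0,2) g=3 f=7, (1,1) g=3 f=7, (1,3) g=3 f=5, (2,1) g=2 f=7, (3,1) g=1 f=7, (3,3) g=1 f=5]

expanded=(1,2); open=[(0,2) g=3 f=7, (1,1) g=3 f=7, (1,3) g=3 f=5, (2,1) g=2 f=7, (3,1) g=1 f=7, (3,3) g=1 f=5]; closed=[(1,2), (2,2), (3,2)]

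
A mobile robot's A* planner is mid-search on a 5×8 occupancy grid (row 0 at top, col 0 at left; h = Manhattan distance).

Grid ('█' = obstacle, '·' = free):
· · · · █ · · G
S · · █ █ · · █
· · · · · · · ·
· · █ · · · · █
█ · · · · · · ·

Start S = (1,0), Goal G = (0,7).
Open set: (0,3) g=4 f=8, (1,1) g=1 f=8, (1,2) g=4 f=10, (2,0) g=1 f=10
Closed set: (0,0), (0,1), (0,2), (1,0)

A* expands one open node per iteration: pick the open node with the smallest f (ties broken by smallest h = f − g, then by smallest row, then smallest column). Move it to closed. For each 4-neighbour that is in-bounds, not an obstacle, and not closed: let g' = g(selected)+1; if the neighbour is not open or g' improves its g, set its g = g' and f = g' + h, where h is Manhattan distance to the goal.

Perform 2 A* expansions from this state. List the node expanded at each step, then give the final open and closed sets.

step 1: expand (0,3) (f=8, h=4) → closed; open now [(1,1) g=1 f=8, (1,2) g=4 f=10, (2,0) g=1 f=10]
step 2: expand (1,1) (f=8, h=7) → closed; open now [(1,2) g=2 f=8, (2,0) g=1 f=10, (2,1) g=2 f=10]

order=[(0,3) → (1,1)]; open=[(1,2) g=2 f=8, (2,0) g=1 f=10, (2,1) g=2 f=10]; closed=[(0,0), (0,1), (0,2), (0,3), (1,0), (1,1)]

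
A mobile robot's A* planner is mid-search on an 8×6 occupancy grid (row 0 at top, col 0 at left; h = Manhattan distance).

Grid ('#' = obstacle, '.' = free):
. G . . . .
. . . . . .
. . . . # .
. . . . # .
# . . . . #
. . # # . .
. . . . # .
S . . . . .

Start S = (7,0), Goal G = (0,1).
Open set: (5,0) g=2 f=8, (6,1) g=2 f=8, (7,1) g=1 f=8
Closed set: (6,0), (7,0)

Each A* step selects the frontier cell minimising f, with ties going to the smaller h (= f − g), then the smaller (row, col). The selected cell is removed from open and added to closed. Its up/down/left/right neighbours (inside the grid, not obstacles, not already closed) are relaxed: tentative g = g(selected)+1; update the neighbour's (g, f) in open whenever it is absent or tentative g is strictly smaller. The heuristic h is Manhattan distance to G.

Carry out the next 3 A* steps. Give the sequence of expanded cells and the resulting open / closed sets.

order=[(5,0) → (5,1) → (4,1)]; open=[(3,1) g=5 f=8, (4,2) g=5 f=10, (6,1) g=2 f=8, (7,1) g=1 f=8]; closed=[(4,1), (5,0), (5,1), (6,0), (7,0)]

step 1: expand (5,0) (f=8, h=6) → closed; open now [(5,1) g=3 f=8, (6,1) g=2 f=8, (7,1) g=1 f=8]
step 2: expand (5,1) (f=8, h=5) → closed; open now [(4,1) g=4 f=8, (6,1) g=2 f=8, (7,1) g=1 f=8]
step 3: expand (4,1) (f=8, h=4) → closed; open now [(3,1) g=5 f=8, (4,2) g=5 f=10, (6,1) g=2 f=8, (7,1) g=1 f=8]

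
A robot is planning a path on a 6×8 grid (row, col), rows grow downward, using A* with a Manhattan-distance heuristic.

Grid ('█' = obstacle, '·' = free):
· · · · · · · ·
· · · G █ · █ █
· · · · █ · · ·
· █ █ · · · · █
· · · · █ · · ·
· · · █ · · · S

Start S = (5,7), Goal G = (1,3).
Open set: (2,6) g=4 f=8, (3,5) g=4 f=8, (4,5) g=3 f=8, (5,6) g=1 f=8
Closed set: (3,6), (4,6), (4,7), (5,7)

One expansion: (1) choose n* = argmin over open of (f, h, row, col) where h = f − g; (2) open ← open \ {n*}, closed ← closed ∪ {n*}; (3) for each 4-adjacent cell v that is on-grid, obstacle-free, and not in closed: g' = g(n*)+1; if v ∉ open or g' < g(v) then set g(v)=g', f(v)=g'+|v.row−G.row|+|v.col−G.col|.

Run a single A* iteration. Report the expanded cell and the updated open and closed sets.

step 1: expand (2,6) (f=8, h=4) → closed; open now [(2,5) g=5 f=8, (2,7) g=5 f=10, (3,5) g=4 f=8, (4,5) g=3 f=8, (5,6) g=1 f=8]

expanded=(2,6); open=[(2,5) g=5 f=8, (2,7) g=5 f=10, (3,5) g=4 f=8, (4,5) g=3 f=8, (5,6) g=1 f=8]; closed=[(2,6), (3,6), (4,6), (4,7), (5,7)]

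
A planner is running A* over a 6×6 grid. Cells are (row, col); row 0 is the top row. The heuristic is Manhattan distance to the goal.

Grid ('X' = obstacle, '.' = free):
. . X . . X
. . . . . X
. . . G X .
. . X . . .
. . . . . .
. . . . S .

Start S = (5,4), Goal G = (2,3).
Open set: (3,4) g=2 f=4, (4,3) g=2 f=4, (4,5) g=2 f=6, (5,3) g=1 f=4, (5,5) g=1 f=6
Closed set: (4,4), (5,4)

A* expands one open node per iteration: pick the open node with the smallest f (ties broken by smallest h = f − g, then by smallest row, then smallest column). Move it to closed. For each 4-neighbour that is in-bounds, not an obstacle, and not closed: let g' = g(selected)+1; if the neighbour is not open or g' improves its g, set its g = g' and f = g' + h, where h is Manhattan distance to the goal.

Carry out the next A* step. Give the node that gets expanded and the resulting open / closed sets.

expanded=(3,4); open=[(3,3) g=3 f=4, (3,5) g=3 f=6, (4,3) g=2 f=4, (4,5) g=2 f=6, (5,3) g=1 f=4, (5,5) g=1 f=6]; closed=[(3,4), (4,4), (5,4)]

step 1: expand (3,4) (f=4, h=2) → closed; open now [(3,3) g=3 f=4, (3,5) g=3 f=6, (4,3) g=2 f=4, (4,5) g=2 f=6, (5,3) g=1 f=4, (5,5) g=1 f=6]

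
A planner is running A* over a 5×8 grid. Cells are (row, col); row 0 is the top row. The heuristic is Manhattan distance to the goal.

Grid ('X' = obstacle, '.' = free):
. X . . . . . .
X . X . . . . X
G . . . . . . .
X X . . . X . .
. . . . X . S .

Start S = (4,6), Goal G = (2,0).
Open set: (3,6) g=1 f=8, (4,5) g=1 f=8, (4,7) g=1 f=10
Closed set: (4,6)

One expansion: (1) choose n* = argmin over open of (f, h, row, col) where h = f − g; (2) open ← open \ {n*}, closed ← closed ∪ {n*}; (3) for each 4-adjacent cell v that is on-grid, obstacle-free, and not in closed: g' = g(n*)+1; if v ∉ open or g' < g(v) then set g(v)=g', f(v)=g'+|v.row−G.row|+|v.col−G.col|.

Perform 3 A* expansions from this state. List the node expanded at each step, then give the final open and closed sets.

step 1: expand (3,6) (f=8, h=7) → closed; open now [(2,6) g=2 f=8, (3,7) g=2 f=10, (4,5) g=1 f=8, (4,7) g=1 f=10]
step 2: expand (2,6) (f=8, h=6) → closed; open now [(1,6) g=3 f=10, (2,5) g=3 f=8, (2,7) g=3 f=10, (3,7) g=2 f=10, (4,5) g=1 f=8, (4,7) g=1 f=10]
step 3: expand (2,5) (f=8, h=5) → closed; open now [(1,5) g=4 f=10, (1,6) g=3 f=10, (2,4) g=4 f=8, (2,7) g=3 f=10, (3,7) g=2 f=10, (4,5) g=1 f=8, (4,7) g=1 f=10]

order=[(3,6) → (2,6) → (2,5)]; open=[(1,5) g=4 f=10, (1,6) g=3 f=10, (2,4) g=4 f=8, (2,7) g=3 f=10, (3,7) g=2 f=10, (4,5) g=1 f=8, (4,7) g=1 f=10]; closed=[(2,5), (2,6), (3,6), (4,6)]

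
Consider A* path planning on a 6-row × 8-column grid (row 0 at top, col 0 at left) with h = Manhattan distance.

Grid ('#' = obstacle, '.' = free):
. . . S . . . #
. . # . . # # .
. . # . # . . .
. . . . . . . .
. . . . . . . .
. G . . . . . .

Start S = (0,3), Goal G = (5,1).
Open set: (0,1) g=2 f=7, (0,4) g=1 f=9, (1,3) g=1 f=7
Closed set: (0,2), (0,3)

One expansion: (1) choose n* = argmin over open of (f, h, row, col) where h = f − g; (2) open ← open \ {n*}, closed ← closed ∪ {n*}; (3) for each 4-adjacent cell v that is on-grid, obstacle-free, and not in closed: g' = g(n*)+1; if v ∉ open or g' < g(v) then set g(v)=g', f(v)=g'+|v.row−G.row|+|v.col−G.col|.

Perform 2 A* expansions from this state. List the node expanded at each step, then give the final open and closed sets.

step 1: expand (0,1) (f=7, h=5) → closed; open now [(0,0) g=3 f=9, (0,4) g=1 f=9, (1,1) g=3 f=7, (1,3) g=1 f=7]
step 2: expand (1,1) (f=7, h=4) → closed; open now [(0,0) g=3 f=9, (0,4) g=1 f=9, (1,0) g=4 f=9, (1,3) g=1 f=7, (2,1) g=4 f=7]

order=[(0,1) → (1,1)]; open=[(0,0) g=3 f=9, (0,4) g=1 f=9, (1,0) g=4 f=9, (1,3) g=1 f=7, (2,1) g=4 f=7]; closed=[(0,1), (0,2), (0,3), (1,1)]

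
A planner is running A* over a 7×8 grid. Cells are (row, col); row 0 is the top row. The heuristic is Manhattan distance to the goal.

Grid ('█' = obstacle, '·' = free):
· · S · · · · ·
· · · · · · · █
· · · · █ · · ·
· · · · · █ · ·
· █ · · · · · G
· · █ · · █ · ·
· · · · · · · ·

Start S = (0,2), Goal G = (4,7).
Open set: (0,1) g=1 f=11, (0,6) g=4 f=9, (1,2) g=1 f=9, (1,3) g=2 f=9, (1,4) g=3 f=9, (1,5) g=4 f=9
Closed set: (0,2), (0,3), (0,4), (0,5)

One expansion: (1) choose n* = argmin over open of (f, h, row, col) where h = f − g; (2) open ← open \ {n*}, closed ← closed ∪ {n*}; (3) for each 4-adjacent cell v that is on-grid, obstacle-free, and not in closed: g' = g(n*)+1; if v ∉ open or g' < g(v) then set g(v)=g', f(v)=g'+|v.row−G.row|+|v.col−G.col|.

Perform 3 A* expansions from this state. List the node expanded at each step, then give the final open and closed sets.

order=[(0,6) → (0,7) → (1,6)]; open=[(0,1) g=1 f=11, (1,2) g=1 f=9, (1,3) g=2 f=9, (1,4) g=3 f=9, (1,5) g=4 f=9, (2,6) g=6 f=9]; closed=[(0,2), (0,3), (0,4), (0,5), (0,6), (0,7), (1,6)]

step 1: expand (0,6) (f=9, h=5) → closed; open now [(0,1) g=1 f=11, (0,7) g=5 f=9, (1,2) g=1 f=9, (1,3) g=2 f=9, (1,4) g=3 f=9, (1,5) g=4 f=9, (1,6) g=5 f=9]
step 2: expand (0,7) (f=9, h=4) → closed; open now [(0,1) g=1 f=11, (1,2) g=1 f=9, (1,3) g=2 f=9, (1,4) g=3 f=9, (1,5) g=4 f=9, (1,6) g=5 f=9]
step 3: expand (1,6) (f=9, h=4) → closed; open now [(0,1) g=1 f=11, (1,2) g=1 f=9, (1,3) g=2 f=9, (1,4) g=3 f=9, (1,5) g=4 f=9, (2,6) g=6 f=9]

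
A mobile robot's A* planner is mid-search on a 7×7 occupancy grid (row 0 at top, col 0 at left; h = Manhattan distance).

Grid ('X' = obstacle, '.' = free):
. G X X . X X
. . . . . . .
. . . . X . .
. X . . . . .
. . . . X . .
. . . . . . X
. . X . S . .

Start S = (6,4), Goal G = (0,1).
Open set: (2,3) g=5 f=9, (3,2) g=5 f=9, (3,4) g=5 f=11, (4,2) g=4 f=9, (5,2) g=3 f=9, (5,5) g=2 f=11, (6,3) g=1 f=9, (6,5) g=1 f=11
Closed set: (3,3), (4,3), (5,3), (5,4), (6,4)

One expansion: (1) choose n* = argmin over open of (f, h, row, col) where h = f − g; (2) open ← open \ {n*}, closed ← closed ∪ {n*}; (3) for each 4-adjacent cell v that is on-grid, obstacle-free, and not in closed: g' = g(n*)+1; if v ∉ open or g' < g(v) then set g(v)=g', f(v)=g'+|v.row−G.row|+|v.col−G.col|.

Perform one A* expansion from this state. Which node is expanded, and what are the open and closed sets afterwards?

expanded=(2,3); open=[(1,3) g=6 f=9, (2,2) g=6 f=9, (3,2) g=5 f=9, (3,4) g=5 f=11, (4,2) g=4 f=9, (5,2) g=3 f=9, (5,5) g=2 f=11, (6,3) g=1 f=9, (6,5) g=1 f=11]; closed=[(2,3), (3,3), (4,3), (5,3), (5,4), (6,4)]

step 1: expand (2,3) (f=9, h=4) → closed; open now [(1,3) g=6 f=9, (2,2) g=6 f=9, (3,2) g=5 f=9, (3,4) g=5 f=11, (4,2) g=4 f=9, (5,2) g=3 f=9, (5,5) g=2 f=11, (6,3) g=1 f=9, (6,5) g=1 f=11]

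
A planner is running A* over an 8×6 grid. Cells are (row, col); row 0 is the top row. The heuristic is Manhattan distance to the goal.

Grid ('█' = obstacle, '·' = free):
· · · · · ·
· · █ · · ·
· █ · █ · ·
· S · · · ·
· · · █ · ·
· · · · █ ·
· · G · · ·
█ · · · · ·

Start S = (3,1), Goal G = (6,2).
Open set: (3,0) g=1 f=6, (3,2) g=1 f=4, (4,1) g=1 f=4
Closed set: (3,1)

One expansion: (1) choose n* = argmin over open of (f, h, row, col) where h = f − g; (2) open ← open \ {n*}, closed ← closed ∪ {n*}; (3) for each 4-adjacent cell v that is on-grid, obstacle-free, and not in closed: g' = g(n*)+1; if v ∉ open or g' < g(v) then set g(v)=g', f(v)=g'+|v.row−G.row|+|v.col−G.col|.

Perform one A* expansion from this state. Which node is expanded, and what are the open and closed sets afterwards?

step 1: expand (3,2) (f=4, h=3) → closed; open now [(2,2) g=2 f=6, (3,0) g=1 f=6, (3,3) g=2 f=6, (4,1) g=1 f=4, (4,2) g=2 f=4]

expanded=(3,2); open=[(2,2) g=2 f=6, (3,0) g=1 f=6, (3,3) g=2 f=6, (4,1) g=1 f=4, (4,2) g=2 f=4]; closed=[(3,1), (3,2)]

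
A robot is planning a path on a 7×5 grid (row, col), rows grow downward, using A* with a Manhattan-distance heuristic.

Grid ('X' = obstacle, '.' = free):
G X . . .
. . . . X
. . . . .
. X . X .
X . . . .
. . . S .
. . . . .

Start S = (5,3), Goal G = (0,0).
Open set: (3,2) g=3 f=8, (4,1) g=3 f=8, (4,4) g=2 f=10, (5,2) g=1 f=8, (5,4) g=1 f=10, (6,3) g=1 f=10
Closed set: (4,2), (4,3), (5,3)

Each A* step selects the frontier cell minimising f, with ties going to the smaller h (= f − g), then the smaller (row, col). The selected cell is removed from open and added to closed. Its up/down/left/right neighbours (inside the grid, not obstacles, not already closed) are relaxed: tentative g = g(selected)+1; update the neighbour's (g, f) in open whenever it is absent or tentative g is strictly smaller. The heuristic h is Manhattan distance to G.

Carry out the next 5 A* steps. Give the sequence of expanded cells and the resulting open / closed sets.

step 1: expand (3,2) (f=8, h=5) → closed; open now [(2,2) g=4 f=8, (4,1) g=3 f=8, (4,4) g=2 f=10, (5,2) g=1 f=8, (5,4) g=1 f=10, (6,3) g=1 f=10]
step 2: expand (2,2) (f=8, h=4) → closed; open now [(1,2) g=5 f=8, (2,1) g=5 f=8, (2,3) g=5 f=10, (4,1) g=3 f=8, (4,4) g=2 f=10, (5,2) g=1 f=8, (5,4) g=1 f=10, (6,3) g=1 f=10]
step 3: expand (1,2) (f=8, h=3) → closed; open now [(0,2) g=6 f=8, (1,1) g=6 f=8, (1,3) g=6 f=10, (2,1) g=5 f=8, (2,3) g=5 f=10, (4,1) g=3 f=8, (4,4) g=2 f=10, (5,2) g=1 f=8, (5,4) g=1 f=10, (6,3) g=1 f=10]
step 4: expand (0,2) (f=8, h=2) → closed; open now [(0,3) g=7 f=10, (1,1) g=6 f=8, (1,3) g=6 f=10, (2,1) g=5 f=8, (2,3) g=5 f=10, (4,1) g=3 f=8, (4,4) g=2 f=10, (5,2) g=1 f=8, (5,4) g=1 f=10, (6,3) g=1 f=10]
step 5: expand (1,1) (f=8, h=2) → closed; open now [(0,3) g=7 f=10, (1,0) g=7 f=8, (1,3) g=6 f=10, (2,1) g=5 f=8, (2,3) g=5 f=10, (4,1) g=3 f=8, (4,4) g=2 f=10, (5,2) g=1 f=8, (5,4) g=1 f=10, (6,3) g=1 f=10]

order=[(3,2) → (2,2) → (1,2) → (0,2) → (1,1)]; open=[(0,3) g=7 f=10, (1,0) g=7 f=8, (1,3) g=6 f=10, (2,1) g=5 f=8, (2,3) g=5 f=10, (4,1) g=3 f=8, (4,4) g=2 f=10, (5,2) g=1 f=8, (5,4) g=1 f=10, (6,3) g=1 f=10]; closed=[(0,2), (1,1), (1,2), (2,2), (3,2), (4,2), (4,3), (5,3)]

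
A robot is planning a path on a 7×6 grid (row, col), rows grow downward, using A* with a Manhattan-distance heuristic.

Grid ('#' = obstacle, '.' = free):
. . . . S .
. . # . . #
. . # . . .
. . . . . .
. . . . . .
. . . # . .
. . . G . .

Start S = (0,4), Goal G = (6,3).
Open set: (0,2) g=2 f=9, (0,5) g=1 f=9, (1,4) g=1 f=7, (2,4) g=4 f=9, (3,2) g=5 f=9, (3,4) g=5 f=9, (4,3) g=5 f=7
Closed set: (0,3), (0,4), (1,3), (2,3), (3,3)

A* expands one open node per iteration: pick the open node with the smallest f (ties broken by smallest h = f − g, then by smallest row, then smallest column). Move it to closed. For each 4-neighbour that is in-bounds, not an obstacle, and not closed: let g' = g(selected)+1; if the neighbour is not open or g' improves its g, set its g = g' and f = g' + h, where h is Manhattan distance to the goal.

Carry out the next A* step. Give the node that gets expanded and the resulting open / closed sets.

step 1: expand (4,3) (f=7, h=2) → closed; open now [(0,2) g=2 f=9, (0,5) g=1 f=9, (1,4) g=1 f=7, (2,4) g=4 f=9, (3,2) g=5 f=9, (3,4) g=5 f=9, (4,2) g=6 f=9, (4,4) g=6 f=9]

expanded=(4,3); open=[(0,2) g=2 f=9, (0,5) g=1 f=9, (1,4) g=1 f=7, (2,4) g=4 f=9, (3,2) g=5 f=9, (3,4) g=5 f=9, (4,2) g=6 f=9, (4,4) g=6 f=9]; closed=[(0,3), (0,4), (1,3), (2,3), (3,3), (4,3)]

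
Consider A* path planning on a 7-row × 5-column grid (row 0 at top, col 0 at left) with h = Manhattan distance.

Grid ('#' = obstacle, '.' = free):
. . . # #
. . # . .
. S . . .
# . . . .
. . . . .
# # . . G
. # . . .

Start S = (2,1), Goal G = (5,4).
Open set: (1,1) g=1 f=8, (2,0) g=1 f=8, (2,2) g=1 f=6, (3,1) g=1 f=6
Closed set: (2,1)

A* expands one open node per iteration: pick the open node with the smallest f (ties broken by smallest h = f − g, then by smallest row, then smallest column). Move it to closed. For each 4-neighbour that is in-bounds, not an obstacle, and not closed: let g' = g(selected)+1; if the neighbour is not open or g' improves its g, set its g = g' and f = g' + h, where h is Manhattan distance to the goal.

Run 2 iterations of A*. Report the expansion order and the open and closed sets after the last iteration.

order=[(2,2) → (2,3)]; open=[(1,1) g=1 f=8, (1,3) g=3 f=8, (2,0) g=1 f=8, (2,4) g=3 f=6, (3,1) g=1 f=6, (3,2) g=2 f=6, (3,3) g=3 f=6]; closed=[(2,1), (2,2), (2,3)]

step 1: expand (2,2) (f=6, h=5) → closed; open now [(1,1) g=1 f=8, (2,0) g=1 f=8, (2,3) g=2 f=6, (3,1) g=1 f=6, (3,2) g=2 f=6]
step 2: expand (2,3) (f=6, h=4) → closed; open now [(1,1) g=1 f=8, (1,3) g=3 f=8, (2,0) g=1 f=8, (2,4) g=3 f=6, (3,1) g=1 f=6, (3,2) g=2 f=6, (3,3) g=3 f=6]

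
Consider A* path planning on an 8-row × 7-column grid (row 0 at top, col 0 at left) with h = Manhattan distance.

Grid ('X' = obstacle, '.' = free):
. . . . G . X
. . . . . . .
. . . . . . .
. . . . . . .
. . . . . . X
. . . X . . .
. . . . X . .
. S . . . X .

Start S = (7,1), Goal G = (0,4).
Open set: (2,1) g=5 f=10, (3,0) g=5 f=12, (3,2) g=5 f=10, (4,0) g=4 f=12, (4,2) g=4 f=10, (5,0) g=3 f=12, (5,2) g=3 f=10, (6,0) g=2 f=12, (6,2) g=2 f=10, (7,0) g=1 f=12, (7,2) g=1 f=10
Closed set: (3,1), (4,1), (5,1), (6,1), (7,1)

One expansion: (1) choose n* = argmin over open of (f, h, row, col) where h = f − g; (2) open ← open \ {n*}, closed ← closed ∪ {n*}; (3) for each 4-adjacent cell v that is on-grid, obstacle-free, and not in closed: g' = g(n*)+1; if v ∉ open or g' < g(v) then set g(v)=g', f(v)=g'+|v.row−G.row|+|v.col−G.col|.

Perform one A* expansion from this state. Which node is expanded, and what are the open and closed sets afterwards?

expanded=(2,1); open=[(1,1) g=6 f=10, (2,0) g=6 f=12, (2,2) g=6 f=10, (3,0) g=5 f=12, (3,2) g=5 f=10, (4,0) g=4 f=12, (4,2) g=4 f=10, (5,0) g=3 f=12, (5,2) g=3 f=10, (6,0) g=2 f=12, (6,2) g=2 f=10, (7,0) g=1 f=12, (7,2) g=1 f=10]; closed=[(2,1), (3,1), (4,1), (5,1), (6,1), (7,1)]

step 1: expand (2,1) (f=10, h=5) → closed; open now [(1,1) g=6 f=10, (2,0) g=6 f=12, (2,2) g=6 f=10, (3,0) g=5 f=12, (3,2) g=5 f=10, (4,0) g=4 f=12, (4,2) g=4 f=10, (5,0) g=3 f=12, (5,2) g=3 f=10, (6,0) g=2 f=12, (6,2) g=2 f=10, (7,0) g=1 f=12, (7,2) g=1 f=10]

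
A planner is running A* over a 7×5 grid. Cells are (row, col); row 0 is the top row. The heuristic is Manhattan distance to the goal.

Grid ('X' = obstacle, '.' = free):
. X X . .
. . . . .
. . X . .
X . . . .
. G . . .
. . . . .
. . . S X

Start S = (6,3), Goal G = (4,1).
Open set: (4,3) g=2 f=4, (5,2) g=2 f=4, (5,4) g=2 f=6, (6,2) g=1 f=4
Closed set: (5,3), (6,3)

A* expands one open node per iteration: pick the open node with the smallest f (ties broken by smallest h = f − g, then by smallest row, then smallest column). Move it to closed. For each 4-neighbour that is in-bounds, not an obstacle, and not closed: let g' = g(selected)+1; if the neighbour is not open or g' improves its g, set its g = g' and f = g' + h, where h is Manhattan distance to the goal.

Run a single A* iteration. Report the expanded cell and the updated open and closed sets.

expanded=(4,3); open=[(3,3) g=3 f=6, (4,2) g=3 f=4, (4,4) g=3 f=6, (5,2) g=2 f=4, (5,4) g=2 f=6, (6,2) g=1 f=4]; closed=[(4,3), (5,3), (6,3)]

step 1: expand (4,3) (f=4, h=2) → closed; open now [(3,3) g=3 f=6, (4,2) g=3 f=4, (4,4) g=3 f=6, (5,2) g=2 f=4, (5,4) g=2 f=6, (6,2) g=1 f=4]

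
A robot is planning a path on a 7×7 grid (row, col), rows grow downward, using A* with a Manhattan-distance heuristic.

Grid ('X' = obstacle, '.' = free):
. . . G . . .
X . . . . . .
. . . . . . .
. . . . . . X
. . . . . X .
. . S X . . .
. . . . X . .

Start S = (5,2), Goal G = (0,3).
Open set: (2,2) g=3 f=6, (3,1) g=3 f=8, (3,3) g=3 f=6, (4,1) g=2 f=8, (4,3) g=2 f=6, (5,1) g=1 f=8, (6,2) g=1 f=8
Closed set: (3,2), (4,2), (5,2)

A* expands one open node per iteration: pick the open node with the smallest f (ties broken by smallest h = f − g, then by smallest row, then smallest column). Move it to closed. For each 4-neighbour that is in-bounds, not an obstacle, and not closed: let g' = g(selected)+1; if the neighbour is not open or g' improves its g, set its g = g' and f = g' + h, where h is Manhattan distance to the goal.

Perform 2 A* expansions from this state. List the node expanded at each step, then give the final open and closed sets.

order=[(2,2) → (1,2)]; open=[(0,2) g=5 f=6, (1,1) g=5 f=8, (1,3) g=5 f=6, (2,1) g=4 f=8, (2,3) g=4 f=6, (3,1) g=3 f=8, (3,3) g=3 f=6, (4,1) g=2 f=8, (4,3) g=2 f=6, (5,1) g=1 f=8, (6,2) g=1 f=8]; closed=[(1,2), (2,2), (3,2), (4,2), (5,2)]

step 1: expand (2,2) (f=6, h=3) → closed; open now [(1,2) g=4 f=6, (2,1) g=4 f=8, (2,3) g=4 f=6, (3,1) g=3 f=8, (3,3) g=3 f=6, (4,1) g=2 f=8, (4,3) g=2 f=6, (5,1) g=1 f=8, (6,2) g=1 f=8]
step 2: expand (1,2) (f=6, h=2) → closed; open now [(0,2) g=5 f=6, (1,1) g=5 f=8, (1,3) g=5 f=6, (2,1) g=4 f=8, (2,3) g=4 f=6, (3,1) g=3 f=8, (3,3) g=3 f=6, (4,1) g=2 f=8, (4,3) g=2 f=6, (5,1) g=1 f=8, (6,2) g=1 f=8]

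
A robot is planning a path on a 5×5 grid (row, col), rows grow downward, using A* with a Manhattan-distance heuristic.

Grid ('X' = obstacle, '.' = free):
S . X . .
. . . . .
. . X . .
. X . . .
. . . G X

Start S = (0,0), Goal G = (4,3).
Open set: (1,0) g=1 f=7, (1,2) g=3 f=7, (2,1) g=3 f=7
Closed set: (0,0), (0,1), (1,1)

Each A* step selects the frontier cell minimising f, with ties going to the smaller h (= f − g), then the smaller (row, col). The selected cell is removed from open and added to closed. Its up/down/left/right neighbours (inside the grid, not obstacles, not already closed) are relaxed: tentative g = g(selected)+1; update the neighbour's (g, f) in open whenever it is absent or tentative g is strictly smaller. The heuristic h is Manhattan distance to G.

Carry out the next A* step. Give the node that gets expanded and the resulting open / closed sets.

expanded=(1,2); open=[(1,0) g=1 f=7, (1,3) g=4 f=7, (2,1) g=3 f=7]; closed=[(0,0), (0,1), (1,1), (1,2)]

step 1: expand (1,2) (f=7, h=4) → closed; open now [(1,0) g=1 f=7, (1,3) g=4 f=7, (2,1) g=3 f=7]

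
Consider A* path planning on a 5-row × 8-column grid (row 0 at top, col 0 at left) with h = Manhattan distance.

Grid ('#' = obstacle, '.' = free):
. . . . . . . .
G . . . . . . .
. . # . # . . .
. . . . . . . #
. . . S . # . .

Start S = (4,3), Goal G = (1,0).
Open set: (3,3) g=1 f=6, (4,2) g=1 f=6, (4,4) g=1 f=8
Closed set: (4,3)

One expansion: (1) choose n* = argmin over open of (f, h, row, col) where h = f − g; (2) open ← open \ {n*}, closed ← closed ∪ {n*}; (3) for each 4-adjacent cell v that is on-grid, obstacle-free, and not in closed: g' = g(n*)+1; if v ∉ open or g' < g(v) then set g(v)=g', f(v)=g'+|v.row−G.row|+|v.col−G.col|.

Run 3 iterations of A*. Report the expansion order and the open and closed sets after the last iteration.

order=[(3,3) → (2,3) → (1,3)]; open=[(0,3) g=4 f=8, (1,2) g=4 f=6, (1,4) g=4 f=8, (3,2) g=2 f=6, (3,4) g=2 f=8, (4,2) g=1 f=6, (4,4) g=1 f=8]; closed=[(1,3), (2,3), (3,3), (4,3)]

step 1: expand (3,3) (f=6, h=5) → closed; open now [(2,3) g=2 f=6, (3,2) g=2 f=6, (3,4) g=2 f=8, (4,2) g=1 f=6, (4,4) g=1 f=8]
step 2: expand (2,3) (f=6, h=4) → closed; open now [(1,3) g=3 f=6, (3,2) g=2 f=6, (3,4) g=2 f=8, (4,2) g=1 f=6, (4,4) g=1 f=8]
step 3: expand (1,3) (f=6, h=3) → closed; open now [(0,3) g=4 f=8, (1,2) g=4 f=6, (1,4) g=4 f=8, (3,2) g=2 f=6, (3,4) g=2 f=8, (4,2) g=1 f=6, (4,4) g=1 f=8]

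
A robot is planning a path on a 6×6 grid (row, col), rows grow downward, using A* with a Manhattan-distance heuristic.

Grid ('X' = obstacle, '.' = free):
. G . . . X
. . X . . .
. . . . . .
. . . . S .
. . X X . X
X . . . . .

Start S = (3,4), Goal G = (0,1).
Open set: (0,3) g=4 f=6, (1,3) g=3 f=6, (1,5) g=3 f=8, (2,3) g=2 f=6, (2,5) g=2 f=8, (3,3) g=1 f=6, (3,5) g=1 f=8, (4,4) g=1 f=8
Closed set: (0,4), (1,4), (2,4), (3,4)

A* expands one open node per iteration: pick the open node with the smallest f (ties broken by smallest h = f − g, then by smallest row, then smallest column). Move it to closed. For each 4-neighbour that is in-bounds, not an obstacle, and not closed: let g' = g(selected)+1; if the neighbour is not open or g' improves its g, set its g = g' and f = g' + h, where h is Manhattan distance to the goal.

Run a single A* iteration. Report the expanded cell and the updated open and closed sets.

step 1: expand (0,3) (f=6, h=2) → closed; open now [(0,2) g=5 f=6, (1,3) g=3 f=6, (1,5) g=3 f=8, (2,3) g=2 f=6, (2,5) g=2 f=8, (3,3) g=1 f=6, (3,5) g=1 f=8, (4,4) g=1 f=8]

expanded=(0,3); open=[(0,2) g=5 f=6, (1,3) g=3 f=6, (1,5) g=3 f=8, (2,3) g=2 f=6, (2,5) g=2 f=8, (3,3) g=1 f=6, (3,5) g=1 f=8, (4,4) g=1 f=8]; closed=[(0,3), (0,4), (1,4), (2,4), (3,4)]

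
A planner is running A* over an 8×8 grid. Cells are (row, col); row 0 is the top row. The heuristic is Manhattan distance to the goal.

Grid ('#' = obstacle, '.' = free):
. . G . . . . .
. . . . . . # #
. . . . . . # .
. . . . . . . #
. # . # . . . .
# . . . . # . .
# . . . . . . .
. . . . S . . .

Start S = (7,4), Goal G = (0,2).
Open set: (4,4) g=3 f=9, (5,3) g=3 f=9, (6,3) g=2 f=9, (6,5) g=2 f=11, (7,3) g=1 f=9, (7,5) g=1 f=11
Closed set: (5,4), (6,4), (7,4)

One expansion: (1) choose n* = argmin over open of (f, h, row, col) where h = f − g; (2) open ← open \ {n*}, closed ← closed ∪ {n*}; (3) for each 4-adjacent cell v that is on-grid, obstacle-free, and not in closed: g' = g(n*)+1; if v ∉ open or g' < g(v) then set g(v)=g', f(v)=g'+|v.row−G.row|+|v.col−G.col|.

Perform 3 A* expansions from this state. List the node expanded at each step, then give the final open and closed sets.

order=[(4,4) → (3,4) → (2,4)]; open=[(1,4) g=6 f=9, (2,3) g=6 f=9, (2,5) g=6 f=11, (3,3) g=5 f=9, (3,5) g=5 f=11, (4,5) g=4 f=11, (5,3) g=3 f=9, (6,3) g=2 f=9, (6,5) g=2 f=11, (7,3) g=1 f=9, (7,5) g=1 f=11]; closed=[(2,4), (3,4), (4,4), (5,4), (6,4), (7,4)]

step 1: expand (4,4) (f=9, h=6) → closed; open now [(3,4) g=4 f=9, (4,5) g=4 f=11, (5,3) g=3 f=9, (6,3) g=2 f=9, (6,5) g=2 f=11, (7,3) g=1 f=9, (7,5) g=1 f=11]
step 2: expand (3,4) (f=9, h=5) → closed; open now [(2,4) g=5 f=9, (3,3) g=5 f=9, (3,5) g=5 f=11, (4,5) g=4 f=11, (5,3) g=3 f=9, (6,3) g=2 f=9, (6,5) g=2 f=11, (7,3) g=1 f=9, (7,5) g=1 f=11]
step 3: expand (2,4) (f=9, h=4) → closed; open now [(1,4) g=6 f=9, (2,3) g=6 f=9, (2,5) g=6 f=11, (3,3) g=5 f=9, (3,5) g=5 f=11, (4,5) g=4 f=11, (5,3) g=3 f=9, (6,3) g=2 f=9, (6,5) g=2 f=11, (7,3) g=1 f=9, (7,5) g=1 f=11]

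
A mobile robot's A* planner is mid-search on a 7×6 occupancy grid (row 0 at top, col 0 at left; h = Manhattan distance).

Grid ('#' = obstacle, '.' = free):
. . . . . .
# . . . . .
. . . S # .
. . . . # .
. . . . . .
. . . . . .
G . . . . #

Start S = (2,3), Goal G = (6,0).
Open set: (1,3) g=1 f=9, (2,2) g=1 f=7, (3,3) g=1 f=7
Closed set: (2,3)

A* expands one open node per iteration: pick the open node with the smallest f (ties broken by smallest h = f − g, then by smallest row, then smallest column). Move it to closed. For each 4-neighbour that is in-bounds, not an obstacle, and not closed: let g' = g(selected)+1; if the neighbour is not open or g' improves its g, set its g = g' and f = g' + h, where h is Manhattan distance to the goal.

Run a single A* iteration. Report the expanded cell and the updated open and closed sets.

step 1: expand (2,2) (f=7, h=6) → closed; open now [(1,2) g=2 f=9, (1,3) g=1 f=9, (2,1) g=2 f=7, (3,2) g=2 f=7, (3,3) g=1 f=7]

expanded=(2,2); open=[(1,2) g=2 f=9, (1,3) g=1 f=9, (2,1) g=2 f=7, (3,2) g=2 f=7, (3,3) g=1 f=7]; closed=[(2,2), (2,3)]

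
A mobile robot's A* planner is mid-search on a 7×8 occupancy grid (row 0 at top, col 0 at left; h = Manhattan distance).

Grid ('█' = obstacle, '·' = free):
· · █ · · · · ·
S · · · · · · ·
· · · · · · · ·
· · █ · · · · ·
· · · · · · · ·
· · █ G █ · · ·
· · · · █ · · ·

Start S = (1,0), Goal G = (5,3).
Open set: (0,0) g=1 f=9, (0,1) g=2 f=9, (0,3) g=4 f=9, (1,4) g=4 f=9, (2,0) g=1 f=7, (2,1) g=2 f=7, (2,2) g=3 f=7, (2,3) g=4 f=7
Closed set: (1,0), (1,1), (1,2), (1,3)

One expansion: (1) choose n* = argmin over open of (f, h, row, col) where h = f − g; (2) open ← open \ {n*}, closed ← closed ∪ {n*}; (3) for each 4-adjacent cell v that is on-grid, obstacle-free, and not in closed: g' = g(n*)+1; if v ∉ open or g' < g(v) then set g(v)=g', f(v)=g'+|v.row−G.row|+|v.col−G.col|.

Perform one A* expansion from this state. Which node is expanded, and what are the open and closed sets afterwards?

step 1: expand (2,3) (f=7, h=3) → closed; open now [(0,0) g=1 f=9, (0,1) g=2 f=9, (0,3) g=4 f=9, (1,4) g=4 f=9, (2,0) g=1 f=7, (2,1) g=2 f=7, (2,2) g=3 f=7, (2,4) g=5 f=9, (3,3) g=5 f=7]

expanded=(2,3); open=[(0,0) g=1 f=9, (0,1) g=2 f=9, (0,3) g=4 f=9, (1,4) g=4 f=9, (2,0) g=1 f=7, (2,1) g=2 f=7, (2,2) g=3 f=7, (2,4) g=5 f=9, (3,3) g=5 f=7]; closed=[(1,0), (1,1), (1,2), (1,3), (2,3)]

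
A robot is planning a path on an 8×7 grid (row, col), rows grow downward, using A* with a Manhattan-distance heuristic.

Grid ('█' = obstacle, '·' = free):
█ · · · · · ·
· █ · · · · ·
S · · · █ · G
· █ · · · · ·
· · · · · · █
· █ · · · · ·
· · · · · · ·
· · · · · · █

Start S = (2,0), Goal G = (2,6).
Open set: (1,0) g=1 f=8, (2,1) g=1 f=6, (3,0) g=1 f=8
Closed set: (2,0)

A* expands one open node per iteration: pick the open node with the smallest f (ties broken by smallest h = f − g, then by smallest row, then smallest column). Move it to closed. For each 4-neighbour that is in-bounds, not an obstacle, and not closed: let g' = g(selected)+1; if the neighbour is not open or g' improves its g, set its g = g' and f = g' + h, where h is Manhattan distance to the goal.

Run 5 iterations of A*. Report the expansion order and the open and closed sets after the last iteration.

step 1: expand (2,1) (f=6, h=5) → closed; open now [(1,0) g=1 f=8, (2,2) g=2 f=6, (3,0) g=1 f=8]
step 2: expand (2,2) (f=6, h=4) → closed; open now [(1,0) g=1 f=8, (1,2) g=3 f=8, (2,3) g=3 f=6, (3,0) g=1 f=8, (3,2) g=3 f=8]
step 3: expand (2,3) (f=6, h=3) → closed; open now [(1,0) g=1 f=8, (1,2) g=3 f=8, (1,3) g=4 f=8, (3,0) g=1 f=8, (3,2) g=3 f=8, (3,3) g=4 f=8]
step 4: expand (1,3) (f=8, h=4) → closed; open now [(0,3) g=5 f=10, (1,0) g=1 f=8, (1,2) g=3 f=8, (1,4) g=5 f=8, (3,0) g=1 f=8, (3,2) g=3 f=8, (3,3) g=4 f=8]
step 5: expand (1,4) (f=8, h=3) → closed; open now [(0,3) g=5 f=10, (0,4) g=6 f=10, (1,0) g=1 f=8, (1,2) g=3 f=8, (1,5) g=6 f=8, (3,0) g=1 f=8, (3,2) g=3 f=8, (3,3) g=4 f=8]

order=[(2,1) → (2,2) → (2,3) → (1,3) → (1,4)]; open=[(0,3) g=5 f=10, (0,4) g=6 f=10, (1,0) g=1 f=8, (1,2) g=3 f=8, (1,5) g=6 f=8, (3,0) g=1 f=8, (3,2) g=3 f=8, (3,3) g=4 f=8]; closed=[(1,3), (1,4), (2,0), (2,1), (2,2), (2,3)]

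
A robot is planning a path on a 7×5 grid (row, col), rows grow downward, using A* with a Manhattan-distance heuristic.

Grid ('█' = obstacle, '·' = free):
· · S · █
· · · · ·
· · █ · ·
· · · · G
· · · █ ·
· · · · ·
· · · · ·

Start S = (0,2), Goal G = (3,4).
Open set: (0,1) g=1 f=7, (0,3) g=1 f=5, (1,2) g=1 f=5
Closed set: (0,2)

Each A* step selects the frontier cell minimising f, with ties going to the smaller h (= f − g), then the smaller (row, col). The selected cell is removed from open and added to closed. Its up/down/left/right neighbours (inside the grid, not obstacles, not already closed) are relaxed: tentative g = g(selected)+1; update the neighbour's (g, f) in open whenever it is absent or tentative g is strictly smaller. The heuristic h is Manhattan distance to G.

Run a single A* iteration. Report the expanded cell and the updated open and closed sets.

step 1: expand (0,3) (f=5, h=4) → closed; open now [(0,1) g=1 f=7, (1,2) g=1 f=5, (1,3) g=2 f=5]

expanded=(0,3); open=[(0,1) g=1 f=7, (1,2) g=1 f=5, (1,3) g=2 f=5]; closed=[(0,2), (0,3)]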